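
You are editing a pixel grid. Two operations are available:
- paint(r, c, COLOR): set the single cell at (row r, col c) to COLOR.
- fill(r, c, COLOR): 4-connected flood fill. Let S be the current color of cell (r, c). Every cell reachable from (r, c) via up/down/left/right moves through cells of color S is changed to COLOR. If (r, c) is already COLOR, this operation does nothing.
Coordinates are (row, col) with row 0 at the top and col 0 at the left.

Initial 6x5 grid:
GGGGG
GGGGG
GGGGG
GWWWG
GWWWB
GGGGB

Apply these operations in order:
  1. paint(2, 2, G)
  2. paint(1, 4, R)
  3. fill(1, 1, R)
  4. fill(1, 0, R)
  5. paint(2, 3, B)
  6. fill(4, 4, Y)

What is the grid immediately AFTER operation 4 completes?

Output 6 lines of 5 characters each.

After op 1 paint(2,2,G):
GGGGG
GGGGG
GGGGG
GWWWG
GWWWB
GGGGB
After op 2 paint(1,4,R):
GGGGG
GGGGR
GGGGG
GWWWG
GWWWB
GGGGB
After op 3 fill(1,1,R) [21 cells changed]:
RRRRR
RRRRR
RRRRR
RWWWR
RWWWB
RRRRB
After op 4 fill(1,0,R) [0 cells changed]:
RRRRR
RRRRR
RRRRR
RWWWR
RWWWB
RRRRB

Answer: RRRRR
RRRRR
RRRRR
RWWWR
RWWWB
RRRRB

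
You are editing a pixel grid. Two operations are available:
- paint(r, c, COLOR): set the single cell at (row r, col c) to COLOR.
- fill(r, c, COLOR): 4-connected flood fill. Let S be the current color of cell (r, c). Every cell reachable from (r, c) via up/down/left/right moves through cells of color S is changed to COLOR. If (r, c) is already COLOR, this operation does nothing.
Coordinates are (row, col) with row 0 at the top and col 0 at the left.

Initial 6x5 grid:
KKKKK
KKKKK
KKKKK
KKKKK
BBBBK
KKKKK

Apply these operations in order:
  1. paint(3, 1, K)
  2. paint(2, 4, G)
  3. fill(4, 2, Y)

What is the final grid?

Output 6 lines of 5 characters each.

After op 1 paint(3,1,K):
KKKKK
KKKKK
KKKKK
KKKKK
BBBBK
KKKKK
After op 2 paint(2,4,G):
KKKKK
KKKKK
KKKKG
KKKKK
BBBBK
KKKKK
After op 3 fill(4,2,Y) [4 cells changed]:
KKKKK
KKKKK
KKKKG
KKKKK
YYYYK
KKKKK

Answer: KKKKK
KKKKK
KKKKG
KKKKK
YYYYK
KKKKK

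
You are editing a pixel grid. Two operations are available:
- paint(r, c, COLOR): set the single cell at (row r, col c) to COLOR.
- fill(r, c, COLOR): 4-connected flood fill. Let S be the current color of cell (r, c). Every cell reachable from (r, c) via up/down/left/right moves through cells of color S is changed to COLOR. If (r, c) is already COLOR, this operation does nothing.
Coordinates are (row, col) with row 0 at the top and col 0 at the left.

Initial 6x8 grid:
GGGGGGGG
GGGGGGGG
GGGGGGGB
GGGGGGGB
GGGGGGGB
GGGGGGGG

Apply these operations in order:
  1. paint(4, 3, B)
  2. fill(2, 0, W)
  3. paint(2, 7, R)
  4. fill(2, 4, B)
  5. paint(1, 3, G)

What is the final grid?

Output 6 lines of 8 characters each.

Answer: BBBBBBBB
BBBGBBBB
BBBBBBBR
BBBBBBBB
BBBBBBBB
BBBBBBBB

Derivation:
After op 1 paint(4,3,B):
GGGGGGGG
GGGGGGGG
GGGGGGGB
GGGGGGGB
GGGBGGGB
GGGGGGGG
After op 2 fill(2,0,W) [44 cells changed]:
WWWWWWWW
WWWWWWWW
WWWWWWWB
WWWWWWWB
WWWBWWWB
WWWWWWWW
After op 3 paint(2,7,R):
WWWWWWWW
WWWWWWWW
WWWWWWWR
WWWWWWWB
WWWBWWWB
WWWWWWWW
After op 4 fill(2,4,B) [44 cells changed]:
BBBBBBBB
BBBBBBBB
BBBBBBBR
BBBBBBBB
BBBBBBBB
BBBBBBBB
After op 5 paint(1,3,G):
BBBBBBBB
BBBGBBBB
BBBBBBBR
BBBBBBBB
BBBBBBBB
BBBBBBBB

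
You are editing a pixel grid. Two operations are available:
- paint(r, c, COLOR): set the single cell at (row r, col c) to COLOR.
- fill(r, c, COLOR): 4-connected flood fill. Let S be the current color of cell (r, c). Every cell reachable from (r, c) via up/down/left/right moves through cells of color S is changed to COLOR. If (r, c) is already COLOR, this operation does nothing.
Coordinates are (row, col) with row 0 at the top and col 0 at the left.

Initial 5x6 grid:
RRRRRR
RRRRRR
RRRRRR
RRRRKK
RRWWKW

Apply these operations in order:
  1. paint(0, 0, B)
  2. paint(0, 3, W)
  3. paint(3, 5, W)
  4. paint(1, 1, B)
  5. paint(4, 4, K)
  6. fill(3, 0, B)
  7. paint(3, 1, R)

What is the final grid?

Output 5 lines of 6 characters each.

After op 1 paint(0,0,B):
BRRRRR
RRRRRR
RRRRRR
RRRRKK
RRWWKW
After op 2 paint(0,3,W):
BRRWRR
RRRRRR
RRRRRR
RRRRKK
RRWWKW
After op 3 paint(3,5,W):
BRRWRR
RRRRRR
RRRRRR
RRRRKW
RRWWKW
After op 4 paint(1,1,B):
BRRWRR
RBRRRR
RRRRRR
RRRRKW
RRWWKW
After op 5 paint(4,4,K):
BRRWRR
RBRRRR
RRRRRR
RRRRKW
RRWWKW
After op 6 fill(3,0,B) [21 cells changed]:
BBBWBB
BBBBBB
BBBBBB
BBBBKW
BBWWKW
After op 7 paint(3,1,R):
BBBWBB
BBBBBB
BBBBBB
BRBBKW
BBWWKW

Answer: BBBWBB
BBBBBB
BBBBBB
BRBBKW
BBWWKW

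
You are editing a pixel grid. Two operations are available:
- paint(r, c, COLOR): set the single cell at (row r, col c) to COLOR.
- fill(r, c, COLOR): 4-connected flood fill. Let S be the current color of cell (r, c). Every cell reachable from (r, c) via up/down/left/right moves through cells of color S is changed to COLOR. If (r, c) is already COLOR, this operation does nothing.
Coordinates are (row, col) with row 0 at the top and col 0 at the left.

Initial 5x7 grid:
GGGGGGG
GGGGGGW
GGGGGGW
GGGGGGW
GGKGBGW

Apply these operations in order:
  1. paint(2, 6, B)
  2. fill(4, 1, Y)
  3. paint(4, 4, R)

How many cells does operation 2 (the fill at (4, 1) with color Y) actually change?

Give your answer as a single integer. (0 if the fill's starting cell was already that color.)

After op 1 paint(2,6,B):
GGGGGGG
GGGGGGW
GGGGGGB
GGGGGGW
GGKGBGW
After op 2 fill(4,1,Y) [29 cells changed]:
YYYYYYY
YYYYYYW
YYYYYYB
YYYYYYW
YYKYBYW

Answer: 29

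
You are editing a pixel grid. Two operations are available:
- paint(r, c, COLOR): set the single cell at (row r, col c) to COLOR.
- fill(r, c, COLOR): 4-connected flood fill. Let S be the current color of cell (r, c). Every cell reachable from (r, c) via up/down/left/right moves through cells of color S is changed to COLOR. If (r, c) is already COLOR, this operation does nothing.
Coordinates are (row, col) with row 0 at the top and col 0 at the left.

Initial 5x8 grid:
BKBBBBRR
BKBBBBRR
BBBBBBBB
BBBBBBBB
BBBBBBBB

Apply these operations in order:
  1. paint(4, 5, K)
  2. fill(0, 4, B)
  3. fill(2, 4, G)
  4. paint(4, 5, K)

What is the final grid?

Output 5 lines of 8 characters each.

Answer: GKGGGGRR
GKGGGGRR
GGGGGGGG
GGGGGGGG
GGGGGKGG

Derivation:
After op 1 paint(4,5,K):
BKBBBBRR
BKBBBBRR
BBBBBBBB
BBBBBBBB
BBBBBKBB
After op 2 fill(0,4,B) [0 cells changed]:
BKBBBBRR
BKBBBBRR
BBBBBBBB
BBBBBBBB
BBBBBKBB
After op 3 fill(2,4,G) [33 cells changed]:
GKGGGGRR
GKGGGGRR
GGGGGGGG
GGGGGGGG
GGGGGKGG
After op 4 paint(4,5,K):
GKGGGGRR
GKGGGGRR
GGGGGGGG
GGGGGGGG
GGGGGKGG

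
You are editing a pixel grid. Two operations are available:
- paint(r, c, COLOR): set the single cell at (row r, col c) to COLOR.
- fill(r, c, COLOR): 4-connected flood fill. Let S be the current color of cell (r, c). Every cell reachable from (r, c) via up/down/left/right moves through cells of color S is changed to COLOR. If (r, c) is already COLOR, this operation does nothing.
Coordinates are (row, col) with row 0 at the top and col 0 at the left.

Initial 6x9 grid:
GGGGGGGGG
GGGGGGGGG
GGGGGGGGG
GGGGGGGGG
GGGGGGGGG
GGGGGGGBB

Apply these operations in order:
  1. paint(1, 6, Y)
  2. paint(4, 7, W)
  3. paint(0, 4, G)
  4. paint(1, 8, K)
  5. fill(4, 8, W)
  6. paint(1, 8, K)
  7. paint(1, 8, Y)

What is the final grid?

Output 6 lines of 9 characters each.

Answer: WWWWWWWWW
WWWWWWYWY
WWWWWWWWW
WWWWWWWWW
WWWWWWWWW
WWWWWWWBB

Derivation:
After op 1 paint(1,6,Y):
GGGGGGGGG
GGGGGGYGG
GGGGGGGGG
GGGGGGGGG
GGGGGGGGG
GGGGGGGBB
After op 2 paint(4,7,W):
GGGGGGGGG
GGGGGGYGG
GGGGGGGGG
GGGGGGGGG
GGGGGGGWG
GGGGGGGBB
After op 3 paint(0,4,G):
GGGGGGGGG
GGGGGGYGG
GGGGGGGGG
GGGGGGGGG
GGGGGGGWG
GGGGGGGBB
After op 4 paint(1,8,K):
GGGGGGGGG
GGGGGGYGK
GGGGGGGGG
GGGGGGGGG
GGGGGGGWG
GGGGGGGBB
After op 5 fill(4,8,W) [49 cells changed]:
WWWWWWWWW
WWWWWWYWK
WWWWWWWWW
WWWWWWWWW
WWWWWWWWW
WWWWWWWBB
After op 6 paint(1,8,K):
WWWWWWWWW
WWWWWWYWK
WWWWWWWWW
WWWWWWWWW
WWWWWWWWW
WWWWWWWBB
After op 7 paint(1,8,Y):
WWWWWWWWW
WWWWWWYWY
WWWWWWWWW
WWWWWWWWW
WWWWWWWWW
WWWWWWWBB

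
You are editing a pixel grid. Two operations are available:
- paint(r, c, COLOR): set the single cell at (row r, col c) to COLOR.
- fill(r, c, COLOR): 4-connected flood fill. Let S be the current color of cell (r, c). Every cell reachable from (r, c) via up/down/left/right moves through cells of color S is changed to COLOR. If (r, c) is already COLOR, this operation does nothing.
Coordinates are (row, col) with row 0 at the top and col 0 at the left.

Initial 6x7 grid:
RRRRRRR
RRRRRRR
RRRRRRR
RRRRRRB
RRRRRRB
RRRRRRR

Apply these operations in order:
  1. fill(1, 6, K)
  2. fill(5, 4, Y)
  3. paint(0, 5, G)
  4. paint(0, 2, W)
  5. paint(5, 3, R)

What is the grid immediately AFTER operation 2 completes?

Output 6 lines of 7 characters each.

After op 1 fill(1,6,K) [40 cells changed]:
KKKKKKK
KKKKKKK
KKKKKKK
KKKKKKB
KKKKKKB
KKKKKKK
After op 2 fill(5,4,Y) [40 cells changed]:
YYYYYYY
YYYYYYY
YYYYYYY
YYYYYYB
YYYYYYB
YYYYYYY

Answer: YYYYYYY
YYYYYYY
YYYYYYY
YYYYYYB
YYYYYYB
YYYYYYY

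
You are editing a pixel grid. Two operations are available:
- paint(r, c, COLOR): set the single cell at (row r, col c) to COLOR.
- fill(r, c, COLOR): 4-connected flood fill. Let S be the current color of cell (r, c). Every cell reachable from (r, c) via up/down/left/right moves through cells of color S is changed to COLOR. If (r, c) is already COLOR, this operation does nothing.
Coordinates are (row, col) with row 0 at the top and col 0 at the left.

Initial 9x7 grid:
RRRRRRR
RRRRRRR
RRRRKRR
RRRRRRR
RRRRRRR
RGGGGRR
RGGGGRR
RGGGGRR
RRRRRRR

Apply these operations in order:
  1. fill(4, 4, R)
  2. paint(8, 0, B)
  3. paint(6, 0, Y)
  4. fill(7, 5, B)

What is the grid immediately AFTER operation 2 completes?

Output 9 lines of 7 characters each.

Answer: RRRRRRR
RRRRRRR
RRRRKRR
RRRRRRR
RRRRRRR
RGGGGRR
RGGGGRR
RGGGGRR
BRRRRRR

Derivation:
After op 1 fill(4,4,R) [0 cells changed]:
RRRRRRR
RRRRRRR
RRRRKRR
RRRRRRR
RRRRRRR
RGGGGRR
RGGGGRR
RGGGGRR
RRRRRRR
After op 2 paint(8,0,B):
RRRRRRR
RRRRRRR
RRRRKRR
RRRRRRR
RRRRRRR
RGGGGRR
RGGGGRR
RGGGGRR
BRRRRRR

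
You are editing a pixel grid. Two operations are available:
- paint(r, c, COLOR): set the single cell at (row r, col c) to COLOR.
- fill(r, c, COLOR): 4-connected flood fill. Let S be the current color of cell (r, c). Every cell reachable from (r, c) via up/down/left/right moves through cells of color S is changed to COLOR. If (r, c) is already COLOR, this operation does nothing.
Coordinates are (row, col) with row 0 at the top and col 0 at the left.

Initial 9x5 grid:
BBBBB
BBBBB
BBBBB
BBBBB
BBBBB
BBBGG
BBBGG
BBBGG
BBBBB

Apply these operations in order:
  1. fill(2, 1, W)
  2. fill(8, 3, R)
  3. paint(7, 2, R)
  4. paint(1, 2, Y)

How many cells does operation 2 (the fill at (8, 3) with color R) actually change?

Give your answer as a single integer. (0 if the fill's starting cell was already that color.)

After op 1 fill(2,1,W) [39 cells changed]:
WWWWW
WWWWW
WWWWW
WWWWW
WWWWW
WWWGG
WWWGG
WWWGG
WWWWW
After op 2 fill(8,3,R) [39 cells changed]:
RRRRR
RRRRR
RRRRR
RRRRR
RRRRR
RRRGG
RRRGG
RRRGG
RRRRR

Answer: 39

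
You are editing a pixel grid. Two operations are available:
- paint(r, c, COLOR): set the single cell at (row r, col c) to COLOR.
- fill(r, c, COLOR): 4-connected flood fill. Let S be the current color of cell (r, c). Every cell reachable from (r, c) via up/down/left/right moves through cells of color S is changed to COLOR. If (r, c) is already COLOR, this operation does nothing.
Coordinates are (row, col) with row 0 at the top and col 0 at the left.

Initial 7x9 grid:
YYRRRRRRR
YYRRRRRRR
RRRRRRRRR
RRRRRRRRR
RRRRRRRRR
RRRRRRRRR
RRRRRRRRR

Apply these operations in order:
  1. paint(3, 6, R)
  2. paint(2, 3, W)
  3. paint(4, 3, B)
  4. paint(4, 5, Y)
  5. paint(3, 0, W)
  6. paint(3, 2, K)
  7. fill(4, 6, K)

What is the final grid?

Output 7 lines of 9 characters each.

Answer: YYKKKKKKK
YYKKKKKKK
KKKWKKKKK
WKKKKKKKK
KKKBKYKKK
KKKKKKKKK
KKKKKKKKK

Derivation:
After op 1 paint(3,6,R):
YYRRRRRRR
YYRRRRRRR
RRRRRRRRR
RRRRRRRRR
RRRRRRRRR
RRRRRRRRR
RRRRRRRRR
After op 2 paint(2,3,W):
YYRRRRRRR
YYRRRRRRR
RRRWRRRRR
RRRRRRRRR
RRRRRRRRR
RRRRRRRRR
RRRRRRRRR
After op 3 paint(4,3,B):
YYRRRRRRR
YYRRRRRRR
RRRWRRRRR
RRRRRRRRR
RRRBRRRRR
RRRRRRRRR
RRRRRRRRR
After op 4 paint(4,5,Y):
YYRRRRRRR
YYRRRRRRR
RRRWRRRRR
RRRRRRRRR
RRRBRYRRR
RRRRRRRRR
RRRRRRRRR
After op 5 paint(3,0,W):
YYRRRRRRR
YYRRRRRRR
RRRWRRRRR
WRRRRRRRR
RRRBRYRRR
RRRRRRRRR
RRRRRRRRR
After op 6 paint(3,2,K):
YYRRRRRRR
YYRRRRRRR
RRRWRRRRR
WRKRRRRRR
RRRBRYRRR
RRRRRRRRR
RRRRRRRRR
After op 7 fill(4,6,K) [54 cells changed]:
YYKKKKKKK
YYKKKKKKK
KKKWKKKKK
WKKKKKKKK
KKKBKYKKK
KKKKKKKKK
KKKKKKKKK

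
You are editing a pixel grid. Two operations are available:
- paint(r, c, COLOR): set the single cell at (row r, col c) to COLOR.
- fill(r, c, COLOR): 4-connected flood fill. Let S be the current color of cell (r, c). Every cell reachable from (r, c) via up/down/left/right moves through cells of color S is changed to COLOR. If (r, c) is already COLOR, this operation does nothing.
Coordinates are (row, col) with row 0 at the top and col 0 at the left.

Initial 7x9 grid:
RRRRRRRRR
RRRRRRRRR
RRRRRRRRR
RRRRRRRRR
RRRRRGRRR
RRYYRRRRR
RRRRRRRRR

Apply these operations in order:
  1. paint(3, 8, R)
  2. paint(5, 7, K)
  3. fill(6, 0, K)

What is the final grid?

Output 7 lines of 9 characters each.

After op 1 paint(3,8,R):
RRRRRRRRR
RRRRRRRRR
RRRRRRRRR
RRRRRRRRR
RRRRRGRRR
RRYYRRRRR
RRRRRRRRR
After op 2 paint(5,7,K):
RRRRRRRRR
RRRRRRRRR
RRRRRRRRR
RRRRRRRRR
RRRRRGRRR
RRYYRRRKR
RRRRRRRRR
After op 3 fill(6,0,K) [59 cells changed]:
KKKKKKKKK
KKKKKKKKK
KKKKKKKKK
KKKKKKKKK
KKKKKGKKK
KKYYKKKKK
KKKKKKKKK

Answer: KKKKKKKKK
KKKKKKKKK
KKKKKKKKK
KKKKKKKKK
KKKKKGKKK
KKYYKKKKK
KKKKKKKKK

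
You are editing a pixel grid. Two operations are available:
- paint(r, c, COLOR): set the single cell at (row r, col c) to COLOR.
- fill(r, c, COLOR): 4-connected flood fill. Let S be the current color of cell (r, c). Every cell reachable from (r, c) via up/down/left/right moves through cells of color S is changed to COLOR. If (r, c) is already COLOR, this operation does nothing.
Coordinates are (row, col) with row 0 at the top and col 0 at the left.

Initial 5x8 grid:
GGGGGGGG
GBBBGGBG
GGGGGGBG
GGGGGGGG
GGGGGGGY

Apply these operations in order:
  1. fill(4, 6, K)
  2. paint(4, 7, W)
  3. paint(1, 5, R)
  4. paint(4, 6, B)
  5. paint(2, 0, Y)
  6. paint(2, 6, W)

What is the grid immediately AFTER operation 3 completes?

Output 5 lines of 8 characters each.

After op 1 fill(4,6,K) [34 cells changed]:
KKKKKKKK
KBBBKKBK
KKKKKKBK
KKKKKKKK
KKKKKKKY
After op 2 paint(4,7,W):
KKKKKKKK
KBBBKKBK
KKKKKKBK
KKKKKKKK
KKKKKKKW
After op 3 paint(1,5,R):
KKKKKKKK
KBBBKRBK
KKKKKKBK
KKKKKKKK
KKKKKKKW

Answer: KKKKKKKK
KBBBKRBK
KKKKKKBK
KKKKKKKK
KKKKKKKW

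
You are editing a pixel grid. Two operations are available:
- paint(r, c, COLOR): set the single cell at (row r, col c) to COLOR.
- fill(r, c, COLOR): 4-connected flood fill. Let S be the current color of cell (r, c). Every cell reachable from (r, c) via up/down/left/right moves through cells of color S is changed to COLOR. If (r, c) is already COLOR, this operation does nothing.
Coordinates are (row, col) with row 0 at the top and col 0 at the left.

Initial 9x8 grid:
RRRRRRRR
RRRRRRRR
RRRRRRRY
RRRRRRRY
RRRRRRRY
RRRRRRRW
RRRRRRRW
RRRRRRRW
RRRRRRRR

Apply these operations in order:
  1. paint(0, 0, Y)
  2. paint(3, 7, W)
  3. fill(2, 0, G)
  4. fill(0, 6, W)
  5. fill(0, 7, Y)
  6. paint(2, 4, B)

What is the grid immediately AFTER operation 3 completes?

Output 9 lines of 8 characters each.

After op 1 paint(0,0,Y):
YRRRRRRR
RRRRRRRR
RRRRRRRY
RRRRRRRY
RRRRRRRY
RRRRRRRW
RRRRRRRW
RRRRRRRW
RRRRRRRR
After op 2 paint(3,7,W):
YRRRRRRR
RRRRRRRR
RRRRRRRY
RRRRRRRW
RRRRRRRY
RRRRRRRW
RRRRRRRW
RRRRRRRW
RRRRRRRR
After op 3 fill(2,0,G) [65 cells changed]:
YGGGGGGG
GGGGGGGG
GGGGGGGY
GGGGGGGW
GGGGGGGY
GGGGGGGW
GGGGGGGW
GGGGGGGW
GGGGGGGG

Answer: YGGGGGGG
GGGGGGGG
GGGGGGGY
GGGGGGGW
GGGGGGGY
GGGGGGGW
GGGGGGGW
GGGGGGGW
GGGGGGGG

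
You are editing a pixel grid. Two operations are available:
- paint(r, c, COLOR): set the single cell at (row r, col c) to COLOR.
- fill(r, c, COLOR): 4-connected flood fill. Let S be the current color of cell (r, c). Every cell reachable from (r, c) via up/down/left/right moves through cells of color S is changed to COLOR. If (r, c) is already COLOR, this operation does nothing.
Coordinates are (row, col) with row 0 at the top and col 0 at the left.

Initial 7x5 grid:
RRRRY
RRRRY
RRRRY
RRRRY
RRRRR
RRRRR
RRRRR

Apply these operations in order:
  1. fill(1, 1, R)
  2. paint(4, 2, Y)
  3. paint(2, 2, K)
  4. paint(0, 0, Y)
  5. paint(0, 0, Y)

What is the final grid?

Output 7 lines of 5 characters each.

After op 1 fill(1,1,R) [0 cells changed]:
RRRRY
RRRRY
RRRRY
RRRRY
RRRRR
RRRRR
RRRRR
After op 2 paint(4,2,Y):
RRRRY
RRRRY
RRRRY
RRRRY
RRYRR
RRRRR
RRRRR
After op 3 paint(2,2,K):
RRRRY
RRRRY
RRKRY
RRRRY
RRYRR
RRRRR
RRRRR
After op 4 paint(0,0,Y):
YRRRY
RRRRY
RRKRY
RRRRY
RRYRR
RRRRR
RRRRR
After op 5 paint(0,0,Y):
YRRRY
RRRRY
RRKRY
RRRRY
RRYRR
RRRRR
RRRRR

Answer: YRRRY
RRRRY
RRKRY
RRRRY
RRYRR
RRRRR
RRRRR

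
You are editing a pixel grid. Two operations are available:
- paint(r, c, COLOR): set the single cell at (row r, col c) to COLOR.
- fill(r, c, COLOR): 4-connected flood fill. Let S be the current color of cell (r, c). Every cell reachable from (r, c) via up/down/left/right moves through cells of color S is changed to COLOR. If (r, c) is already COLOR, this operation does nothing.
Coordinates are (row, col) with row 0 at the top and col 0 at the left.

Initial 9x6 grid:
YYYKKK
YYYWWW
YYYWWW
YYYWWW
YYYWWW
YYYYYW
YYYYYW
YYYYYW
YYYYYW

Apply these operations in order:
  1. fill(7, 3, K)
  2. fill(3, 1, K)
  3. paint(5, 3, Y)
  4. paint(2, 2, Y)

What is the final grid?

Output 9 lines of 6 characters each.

After op 1 fill(7,3,K) [35 cells changed]:
KKKKKK
KKKWWW
KKKWWW
KKKWWW
KKKWWW
KKKKKW
KKKKKW
KKKKKW
KKKKKW
After op 2 fill(3,1,K) [0 cells changed]:
KKKKKK
KKKWWW
KKKWWW
KKKWWW
KKKWWW
KKKKKW
KKKKKW
KKKKKW
KKKKKW
After op 3 paint(5,3,Y):
KKKKKK
KKKWWW
KKKWWW
KKKWWW
KKKWWW
KKKYKW
KKKKKW
KKKKKW
KKKKKW
After op 4 paint(2,2,Y):
KKKKKK
KKKWWW
KKYWWW
KKKWWW
KKKWWW
KKKYKW
KKKKKW
KKKKKW
KKKKKW

Answer: KKKKKK
KKKWWW
KKYWWW
KKKWWW
KKKWWW
KKKYKW
KKKKKW
KKKKKW
KKKKKW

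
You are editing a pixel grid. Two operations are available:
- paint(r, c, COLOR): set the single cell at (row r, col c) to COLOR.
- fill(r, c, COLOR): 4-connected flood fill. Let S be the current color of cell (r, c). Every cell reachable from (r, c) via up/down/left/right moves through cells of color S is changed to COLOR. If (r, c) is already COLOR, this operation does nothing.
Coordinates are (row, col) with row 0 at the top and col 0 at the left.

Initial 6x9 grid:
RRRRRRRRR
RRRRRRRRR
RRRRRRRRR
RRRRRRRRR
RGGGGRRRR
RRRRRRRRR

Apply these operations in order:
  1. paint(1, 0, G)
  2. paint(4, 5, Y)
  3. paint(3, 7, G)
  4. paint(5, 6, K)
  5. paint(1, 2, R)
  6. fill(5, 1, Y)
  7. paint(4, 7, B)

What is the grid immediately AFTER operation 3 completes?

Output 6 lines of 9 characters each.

After op 1 paint(1,0,G):
RRRRRRRRR
GRRRRRRRR
RRRRRRRRR
RRRRRRRRR
RGGGGRRRR
RRRRRRRRR
After op 2 paint(4,5,Y):
RRRRRRRRR
GRRRRRRRR
RRRRRRRRR
RRRRRRRRR
RGGGGYRRR
RRRRRRRRR
After op 3 paint(3,7,G):
RRRRRRRRR
GRRRRRRRR
RRRRRRRRR
RRRRRRRGR
RGGGGYRRR
RRRRRRRRR

Answer: RRRRRRRRR
GRRRRRRRR
RRRRRRRRR
RRRRRRRGR
RGGGGYRRR
RRRRRRRRR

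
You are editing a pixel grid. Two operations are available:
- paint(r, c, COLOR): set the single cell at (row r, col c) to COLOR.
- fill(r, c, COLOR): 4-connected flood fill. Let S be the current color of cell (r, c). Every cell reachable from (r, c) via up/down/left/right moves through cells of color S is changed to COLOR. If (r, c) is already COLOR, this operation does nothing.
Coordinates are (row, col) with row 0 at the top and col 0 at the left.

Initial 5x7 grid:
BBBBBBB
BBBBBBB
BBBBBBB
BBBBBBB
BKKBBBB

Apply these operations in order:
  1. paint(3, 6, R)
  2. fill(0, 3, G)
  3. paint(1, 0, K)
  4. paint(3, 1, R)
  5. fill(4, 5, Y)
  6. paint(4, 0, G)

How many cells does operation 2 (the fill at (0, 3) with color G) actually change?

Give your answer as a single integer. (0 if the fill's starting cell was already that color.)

Answer: 32

Derivation:
After op 1 paint(3,6,R):
BBBBBBB
BBBBBBB
BBBBBBB
BBBBBBR
BKKBBBB
After op 2 fill(0,3,G) [32 cells changed]:
GGGGGGG
GGGGGGG
GGGGGGG
GGGGGGR
GKKGGGG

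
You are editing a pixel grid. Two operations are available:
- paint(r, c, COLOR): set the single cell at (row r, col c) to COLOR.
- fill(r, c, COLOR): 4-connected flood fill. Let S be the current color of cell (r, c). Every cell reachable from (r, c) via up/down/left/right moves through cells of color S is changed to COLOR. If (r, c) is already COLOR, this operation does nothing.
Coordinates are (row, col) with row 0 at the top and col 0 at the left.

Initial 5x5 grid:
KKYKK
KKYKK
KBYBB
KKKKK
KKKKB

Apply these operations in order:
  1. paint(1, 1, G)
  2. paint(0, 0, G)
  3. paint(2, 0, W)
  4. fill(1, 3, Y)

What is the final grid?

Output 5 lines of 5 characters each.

After op 1 paint(1,1,G):
KKYKK
KGYKK
KBYBB
KKKKK
KKKKB
After op 2 paint(0,0,G):
GKYKK
KGYKK
KBYBB
KKKKK
KKKKB
After op 3 paint(2,0,W):
GKYKK
KGYKK
WBYBB
KKKKK
KKKKB
After op 4 fill(1,3,Y) [4 cells changed]:
GKYYY
KGYYY
WBYBB
KKKKK
KKKKB

Answer: GKYYY
KGYYY
WBYBB
KKKKK
KKKKB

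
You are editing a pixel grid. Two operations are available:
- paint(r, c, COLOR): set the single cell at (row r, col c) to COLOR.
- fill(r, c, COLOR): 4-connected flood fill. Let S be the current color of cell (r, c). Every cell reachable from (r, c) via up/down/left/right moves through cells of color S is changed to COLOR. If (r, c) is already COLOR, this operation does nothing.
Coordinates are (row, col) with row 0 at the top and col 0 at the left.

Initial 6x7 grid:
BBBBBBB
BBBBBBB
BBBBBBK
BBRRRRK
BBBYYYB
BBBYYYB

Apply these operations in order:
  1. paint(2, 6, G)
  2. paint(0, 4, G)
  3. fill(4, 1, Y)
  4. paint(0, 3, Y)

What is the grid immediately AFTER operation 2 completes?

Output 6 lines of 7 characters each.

Answer: BBBBGBB
BBBBBBB
BBBBBBG
BBRRRRK
BBBYYYB
BBBYYYB

Derivation:
After op 1 paint(2,6,G):
BBBBBBB
BBBBBBB
BBBBBBG
BBRRRRK
BBBYYYB
BBBYYYB
After op 2 paint(0,4,G):
BBBBGBB
BBBBBBB
BBBBBBG
BBRRRRK
BBBYYYB
BBBYYYB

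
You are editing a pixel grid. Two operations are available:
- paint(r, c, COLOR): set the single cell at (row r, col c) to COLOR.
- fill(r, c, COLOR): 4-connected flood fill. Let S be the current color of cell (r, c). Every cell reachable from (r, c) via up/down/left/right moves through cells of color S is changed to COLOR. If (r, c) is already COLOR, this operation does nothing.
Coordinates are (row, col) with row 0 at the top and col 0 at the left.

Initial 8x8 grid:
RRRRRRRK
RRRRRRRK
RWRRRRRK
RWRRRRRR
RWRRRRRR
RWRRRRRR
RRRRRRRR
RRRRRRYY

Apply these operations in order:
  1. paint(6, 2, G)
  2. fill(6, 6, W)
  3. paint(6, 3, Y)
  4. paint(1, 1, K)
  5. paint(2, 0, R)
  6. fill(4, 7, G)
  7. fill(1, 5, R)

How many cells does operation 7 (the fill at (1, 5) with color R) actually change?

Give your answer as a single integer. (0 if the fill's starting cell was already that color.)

After op 1 paint(6,2,G):
RRRRRRRK
RRRRRRRK
RWRRRRRK
RWRRRRRR
RWRRRRRR
RWRRRRRR
RRGRRRRR
RRRRRRYY
After op 2 fill(6,6,W) [54 cells changed]:
WWWWWWWK
WWWWWWWK
WWWWWWWK
WWWWWWWW
WWWWWWWW
WWWWWWWW
WWGWWWWW
WWWWWWYY
After op 3 paint(6,3,Y):
WWWWWWWK
WWWWWWWK
WWWWWWWK
WWWWWWWW
WWWWWWWW
WWWWWWWW
WWGYWWWW
WWWWWWYY
After op 4 paint(1,1,K):
WWWWWWWK
WKWWWWWK
WWWWWWWK
WWWWWWWW
WWWWWWWW
WWWWWWWW
WWGYWWWW
WWWWWWYY
After op 5 paint(2,0,R):
WWWWWWWK
WKWWWWWK
RWWWWWWK
WWWWWWWW
WWWWWWWW
WWWWWWWW
WWGYWWWW
WWWWWWYY
After op 6 fill(4,7,G) [55 cells changed]:
GGGGGGGK
GKGGGGGK
RGGGGGGK
GGGGGGGG
GGGGGGGG
GGGGGGGG
GGGYGGGG
GGGGGGYY
After op 7 fill(1,5,R) [56 cells changed]:
RRRRRRRK
RKRRRRRK
RRRRRRRK
RRRRRRRR
RRRRRRRR
RRRRRRRR
RRRYRRRR
RRRRRRYY

Answer: 56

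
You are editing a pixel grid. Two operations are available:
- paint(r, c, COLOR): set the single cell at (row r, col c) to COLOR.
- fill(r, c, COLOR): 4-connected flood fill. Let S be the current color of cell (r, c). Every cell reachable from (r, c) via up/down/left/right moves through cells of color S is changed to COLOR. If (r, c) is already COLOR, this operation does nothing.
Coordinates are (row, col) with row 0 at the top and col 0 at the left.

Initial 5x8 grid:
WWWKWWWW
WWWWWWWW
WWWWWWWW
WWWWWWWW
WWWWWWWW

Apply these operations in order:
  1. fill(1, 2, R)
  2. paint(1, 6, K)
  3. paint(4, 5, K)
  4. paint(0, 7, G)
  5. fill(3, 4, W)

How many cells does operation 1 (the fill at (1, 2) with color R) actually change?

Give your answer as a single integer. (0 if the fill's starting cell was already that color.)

Answer: 39

Derivation:
After op 1 fill(1,2,R) [39 cells changed]:
RRRKRRRR
RRRRRRRR
RRRRRRRR
RRRRRRRR
RRRRRRRR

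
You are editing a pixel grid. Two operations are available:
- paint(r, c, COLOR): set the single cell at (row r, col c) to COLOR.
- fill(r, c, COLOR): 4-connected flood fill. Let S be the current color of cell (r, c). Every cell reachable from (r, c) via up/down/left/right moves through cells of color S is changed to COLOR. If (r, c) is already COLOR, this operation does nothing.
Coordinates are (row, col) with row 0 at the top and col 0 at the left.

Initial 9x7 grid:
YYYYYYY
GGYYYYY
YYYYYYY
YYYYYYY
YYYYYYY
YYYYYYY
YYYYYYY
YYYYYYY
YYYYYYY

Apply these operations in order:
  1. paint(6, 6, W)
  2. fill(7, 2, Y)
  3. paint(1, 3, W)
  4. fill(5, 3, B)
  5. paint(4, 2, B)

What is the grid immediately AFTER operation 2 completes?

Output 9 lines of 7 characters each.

After op 1 paint(6,6,W):
YYYYYYY
GGYYYYY
YYYYYYY
YYYYYYY
YYYYYYY
YYYYYYY
YYYYYYW
YYYYYYY
YYYYYYY
After op 2 fill(7,2,Y) [0 cells changed]:
YYYYYYY
GGYYYYY
YYYYYYY
YYYYYYY
YYYYYYY
YYYYYYY
YYYYYYW
YYYYYYY
YYYYYYY

Answer: YYYYYYY
GGYYYYY
YYYYYYY
YYYYYYY
YYYYYYY
YYYYYYY
YYYYYYW
YYYYYYY
YYYYYYY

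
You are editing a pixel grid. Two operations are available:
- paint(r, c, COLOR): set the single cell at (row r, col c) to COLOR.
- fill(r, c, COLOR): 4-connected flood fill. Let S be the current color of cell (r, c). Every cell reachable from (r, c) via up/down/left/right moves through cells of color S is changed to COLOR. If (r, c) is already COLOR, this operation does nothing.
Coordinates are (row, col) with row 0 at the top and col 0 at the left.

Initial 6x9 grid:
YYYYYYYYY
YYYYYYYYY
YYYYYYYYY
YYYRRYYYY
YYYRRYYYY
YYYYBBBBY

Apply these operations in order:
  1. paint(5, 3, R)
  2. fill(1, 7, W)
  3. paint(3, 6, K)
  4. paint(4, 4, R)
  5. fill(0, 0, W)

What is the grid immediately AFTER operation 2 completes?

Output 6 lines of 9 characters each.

Answer: WWWWWWWWW
WWWWWWWWW
WWWWWWWWW
WWWRRWWWW
WWWRRWWWW
WWWRBBBBW

Derivation:
After op 1 paint(5,3,R):
YYYYYYYYY
YYYYYYYYY
YYYYYYYYY
YYYRRYYYY
YYYRRYYYY
YYYRBBBBY
After op 2 fill(1,7,W) [45 cells changed]:
WWWWWWWWW
WWWWWWWWW
WWWWWWWWW
WWWRRWWWW
WWWRRWWWW
WWWRBBBBW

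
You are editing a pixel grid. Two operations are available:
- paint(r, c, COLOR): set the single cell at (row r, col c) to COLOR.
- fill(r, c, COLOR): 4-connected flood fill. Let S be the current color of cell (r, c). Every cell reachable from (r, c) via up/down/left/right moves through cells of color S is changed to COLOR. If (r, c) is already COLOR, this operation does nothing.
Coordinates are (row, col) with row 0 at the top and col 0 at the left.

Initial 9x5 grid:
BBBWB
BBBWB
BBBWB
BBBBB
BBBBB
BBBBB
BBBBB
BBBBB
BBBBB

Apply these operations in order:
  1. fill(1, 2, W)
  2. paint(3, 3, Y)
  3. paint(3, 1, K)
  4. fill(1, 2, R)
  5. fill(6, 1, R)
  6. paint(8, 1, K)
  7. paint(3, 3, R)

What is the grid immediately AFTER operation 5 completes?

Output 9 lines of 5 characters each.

After op 1 fill(1,2,W) [42 cells changed]:
WWWWW
WWWWW
WWWWW
WWWWW
WWWWW
WWWWW
WWWWW
WWWWW
WWWWW
After op 2 paint(3,3,Y):
WWWWW
WWWWW
WWWWW
WWWYW
WWWWW
WWWWW
WWWWW
WWWWW
WWWWW
After op 3 paint(3,1,K):
WWWWW
WWWWW
WWWWW
WKWYW
WWWWW
WWWWW
WWWWW
WWWWW
WWWWW
After op 4 fill(1,2,R) [43 cells changed]:
RRRRR
RRRRR
RRRRR
RKRYR
RRRRR
RRRRR
RRRRR
RRRRR
RRRRR
After op 5 fill(6,1,R) [0 cells changed]:
RRRRR
RRRRR
RRRRR
RKRYR
RRRRR
RRRRR
RRRRR
RRRRR
RRRRR

Answer: RRRRR
RRRRR
RRRRR
RKRYR
RRRRR
RRRRR
RRRRR
RRRRR
RRRRR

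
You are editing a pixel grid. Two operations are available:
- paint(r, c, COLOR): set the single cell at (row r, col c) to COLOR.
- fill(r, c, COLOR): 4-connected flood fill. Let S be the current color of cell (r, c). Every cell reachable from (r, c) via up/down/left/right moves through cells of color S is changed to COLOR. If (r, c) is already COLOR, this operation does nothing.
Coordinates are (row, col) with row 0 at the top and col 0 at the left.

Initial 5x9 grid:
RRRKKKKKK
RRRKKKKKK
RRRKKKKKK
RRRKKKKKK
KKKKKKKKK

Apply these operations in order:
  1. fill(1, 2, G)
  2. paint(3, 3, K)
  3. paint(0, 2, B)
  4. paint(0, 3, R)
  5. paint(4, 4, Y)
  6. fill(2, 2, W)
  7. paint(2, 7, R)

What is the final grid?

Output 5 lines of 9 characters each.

After op 1 fill(1,2,G) [12 cells changed]:
GGGKKKKKK
GGGKKKKKK
GGGKKKKKK
GGGKKKKKK
KKKKKKKKK
After op 2 paint(3,3,K):
GGGKKKKKK
GGGKKKKKK
GGGKKKKKK
GGGKKKKKK
KKKKKKKKK
After op 3 paint(0,2,B):
GGBKKKKKK
GGGKKKKKK
GGGKKKKKK
GGGKKKKKK
KKKKKKKKK
After op 4 paint(0,3,R):
GGBRKKKKK
GGGKKKKKK
GGGKKKKKK
GGGKKKKKK
KKKKKKKKK
After op 5 paint(4,4,Y):
GGBRKKKKK
GGGKKKKKK
GGGKKKKKK
GGGKKKKKK
KKKKYKKKK
After op 6 fill(2,2,W) [11 cells changed]:
WWBRKKKKK
WWWKKKKKK
WWWKKKKKK
WWWKKKKKK
KKKKYKKKK
After op 7 paint(2,7,R):
WWBRKKKKK
WWWKKKKKK
WWWKKKKRK
WWWKKKKKK
KKKKYKKKK

Answer: WWBRKKKKK
WWWKKKKKK
WWWKKKKRK
WWWKKKKKK
KKKKYKKKK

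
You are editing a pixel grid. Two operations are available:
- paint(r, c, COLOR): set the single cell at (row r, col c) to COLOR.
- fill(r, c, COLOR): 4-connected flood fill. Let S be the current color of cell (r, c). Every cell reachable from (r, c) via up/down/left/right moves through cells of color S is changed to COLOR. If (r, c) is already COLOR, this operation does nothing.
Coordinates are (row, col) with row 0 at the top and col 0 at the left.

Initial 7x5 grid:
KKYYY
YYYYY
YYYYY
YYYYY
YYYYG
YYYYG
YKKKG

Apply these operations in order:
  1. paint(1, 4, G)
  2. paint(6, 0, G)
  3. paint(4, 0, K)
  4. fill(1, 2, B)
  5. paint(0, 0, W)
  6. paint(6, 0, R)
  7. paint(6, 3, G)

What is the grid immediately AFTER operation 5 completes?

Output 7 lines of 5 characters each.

After op 1 paint(1,4,G):
KKYYY
YYYYG
YYYYY
YYYYY
YYYYG
YYYYG
YKKKG
After op 2 paint(6,0,G):
KKYYY
YYYYG
YYYYY
YYYYY
YYYYG
YYYYG
GKKKG
After op 3 paint(4,0,K):
KKYYY
YYYYG
YYYYY
YYYYY
KYYYG
YYYYG
GKKKG
After op 4 fill(1,2,B) [24 cells changed]:
KKBBB
BBBBG
BBBBB
BBBBB
KBBBG
BBBBG
GKKKG
After op 5 paint(0,0,W):
WKBBB
BBBBG
BBBBB
BBBBB
KBBBG
BBBBG
GKKKG

Answer: WKBBB
BBBBG
BBBBB
BBBBB
KBBBG
BBBBG
GKKKG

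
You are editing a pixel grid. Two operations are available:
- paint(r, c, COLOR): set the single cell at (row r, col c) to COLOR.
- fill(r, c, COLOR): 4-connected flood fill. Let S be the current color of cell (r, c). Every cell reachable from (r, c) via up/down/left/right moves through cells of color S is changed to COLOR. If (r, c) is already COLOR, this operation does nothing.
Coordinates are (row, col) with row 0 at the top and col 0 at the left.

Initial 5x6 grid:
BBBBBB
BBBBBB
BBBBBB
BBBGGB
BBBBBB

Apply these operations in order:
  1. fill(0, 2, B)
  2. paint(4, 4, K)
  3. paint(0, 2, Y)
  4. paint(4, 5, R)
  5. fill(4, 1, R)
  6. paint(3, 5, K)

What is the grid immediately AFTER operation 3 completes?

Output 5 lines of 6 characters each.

After op 1 fill(0,2,B) [0 cells changed]:
BBBBBB
BBBBBB
BBBBBB
BBBGGB
BBBBBB
After op 2 paint(4,4,K):
BBBBBB
BBBBBB
BBBBBB
BBBGGB
BBBBKB
After op 3 paint(0,2,Y):
BBYBBB
BBBBBB
BBBBBB
BBBGGB
BBBBKB

Answer: BBYBBB
BBBBBB
BBBBBB
BBBGGB
BBBBKB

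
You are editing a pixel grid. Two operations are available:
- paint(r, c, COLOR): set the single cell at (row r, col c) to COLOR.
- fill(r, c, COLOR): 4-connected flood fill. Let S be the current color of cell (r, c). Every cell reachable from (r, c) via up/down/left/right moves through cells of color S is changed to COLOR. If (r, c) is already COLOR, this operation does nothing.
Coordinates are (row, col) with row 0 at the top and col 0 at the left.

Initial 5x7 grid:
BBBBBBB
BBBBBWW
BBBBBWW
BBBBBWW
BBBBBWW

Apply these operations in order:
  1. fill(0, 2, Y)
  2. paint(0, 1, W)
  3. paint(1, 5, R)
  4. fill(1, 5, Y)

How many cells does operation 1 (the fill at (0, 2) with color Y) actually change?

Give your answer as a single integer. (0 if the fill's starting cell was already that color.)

After op 1 fill(0,2,Y) [27 cells changed]:
YYYYYYY
YYYYYWW
YYYYYWW
YYYYYWW
YYYYYWW

Answer: 27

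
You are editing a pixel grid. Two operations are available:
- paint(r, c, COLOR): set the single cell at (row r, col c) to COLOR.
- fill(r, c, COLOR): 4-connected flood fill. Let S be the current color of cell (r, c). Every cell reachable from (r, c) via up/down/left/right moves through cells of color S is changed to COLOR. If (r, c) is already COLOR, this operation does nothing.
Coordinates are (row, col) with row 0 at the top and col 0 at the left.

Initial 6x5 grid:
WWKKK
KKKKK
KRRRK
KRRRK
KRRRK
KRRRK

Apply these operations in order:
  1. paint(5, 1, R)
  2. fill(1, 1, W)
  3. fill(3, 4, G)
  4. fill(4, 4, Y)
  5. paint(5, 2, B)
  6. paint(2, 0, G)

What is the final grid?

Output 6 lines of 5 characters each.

Answer: YYYYY
YYYYY
GRRRY
YRRRY
YRRRY
YRBRY

Derivation:
After op 1 paint(5,1,R):
WWKKK
KKKKK
KRRRK
KRRRK
KRRRK
KRRRK
After op 2 fill(1,1,W) [16 cells changed]:
WWWWW
WWWWW
WRRRW
WRRRW
WRRRW
WRRRW
After op 3 fill(3,4,G) [18 cells changed]:
GGGGG
GGGGG
GRRRG
GRRRG
GRRRG
GRRRG
After op 4 fill(4,4,Y) [18 cells changed]:
YYYYY
YYYYY
YRRRY
YRRRY
YRRRY
YRRRY
After op 5 paint(5,2,B):
YYYYY
YYYYY
YRRRY
YRRRY
YRRRY
YRBRY
After op 6 paint(2,0,G):
YYYYY
YYYYY
GRRRY
YRRRY
YRRRY
YRBRY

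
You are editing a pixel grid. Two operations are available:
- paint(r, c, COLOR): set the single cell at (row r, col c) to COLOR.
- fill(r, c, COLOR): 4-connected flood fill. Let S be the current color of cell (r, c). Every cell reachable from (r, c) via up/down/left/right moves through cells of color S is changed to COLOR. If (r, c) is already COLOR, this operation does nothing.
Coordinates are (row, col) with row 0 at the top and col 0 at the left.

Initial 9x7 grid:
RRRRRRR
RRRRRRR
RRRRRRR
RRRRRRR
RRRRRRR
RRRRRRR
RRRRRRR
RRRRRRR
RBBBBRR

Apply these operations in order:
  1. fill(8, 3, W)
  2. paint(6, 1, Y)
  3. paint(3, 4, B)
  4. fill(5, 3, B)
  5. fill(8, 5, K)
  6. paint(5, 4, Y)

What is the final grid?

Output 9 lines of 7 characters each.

Answer: KKKKKKK
KKKKKKK
KKKKKKK
KKKKKKK
KKKKKKK
KKKKYKK
KYKKKKK
KKKKKKK
KWWWWKK

Derivation:
After op 1 fill(8,3,W) [4 cells changed]:
RRRRRRR
RRRRRRR
RRRRRRR
RRRRRRR
RRRRRRR
RRRRRRR
RRRRRRR
RRRRRRR
RWWWWRR
After op 2 paint(6,1,Y):
RRRRRRR
RRRRRRR
RRRRRRR
RRRRRRR
RRRRRRR
RRRRRRR
RYRRRRR
RRRRRRR
RWWWWRR
After op 3 paint(3,4,B):
RRRRRRR
RRRRRRR
RRRRRRR
RRRRBRR
RRRRRRR
RRRRRRR
RYRRRRR
RRRRRRR
RWWWWRR
After op 4 fill(5,3,B) [57 cells changed]:
BBBBBBB
BBBBBBB
BBBBBBB
BBBBBBB
BBBBBBB
BBBBBBB
BYBBBBB
BBBBBBB
BWWWWBB
After op 5 fill(8,5,K) [58 cells changed]:
KKKKKKK
KKKKKKK
KKKKKKK
KKKKKKK
KKKKKKK
KKKKKKK
KYKKKKK
KKKKKKK
KWWWWKK
After op 6 paint(5,4,Y):
KKKKKKK
KKKKKKK
KKKKKKK
KKKKKKK
KKKKKKK
KKKKYKK
KYKKKKK
KKKKKKK
KWWWWKK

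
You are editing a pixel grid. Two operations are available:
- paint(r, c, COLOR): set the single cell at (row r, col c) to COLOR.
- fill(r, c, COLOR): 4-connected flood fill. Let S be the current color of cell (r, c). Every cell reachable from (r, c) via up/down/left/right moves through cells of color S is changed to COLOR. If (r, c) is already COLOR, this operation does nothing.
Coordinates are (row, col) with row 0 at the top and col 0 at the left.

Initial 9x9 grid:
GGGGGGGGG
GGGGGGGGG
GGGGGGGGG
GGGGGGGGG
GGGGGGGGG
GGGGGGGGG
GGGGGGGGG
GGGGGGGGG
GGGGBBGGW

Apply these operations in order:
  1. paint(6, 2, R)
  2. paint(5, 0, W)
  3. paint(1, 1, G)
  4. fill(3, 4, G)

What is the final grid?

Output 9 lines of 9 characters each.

Answer: GGGGGGGGG
GGGGGGGGG
GGGGGGGGG
GGGGGGGGG
GGGGGGGGG
WGGGGGGGG
GGRGGGGGG
GGGGGGGGG
GGGGBBGGW

Derivation:
After op 1 paint(6,2,R):
GGGGGGGGG
GGGGGGGGG
GGGGGGGGG
GGGGGGGGG
GGGGGGGGG
GGGGGGGGG
GGRGGGGGG
GGGGGGGGG
GGGGBBGGW
After op 2 paint(5,0,W):
GGGGGGGGG
GGGGGGGGG
GGGGGGGGG
GGGGGGGGG
GGGGGGGGG
WGGGGGGGG
GGRGGGGGG
GGGGGGGGG
GGGGBBGGW
After op 3 paint(1,1,G):
GGGGGGGGG
GGGGGGGGG
GGGGGGGGG
GGGGGGGGG
GGGGGGGGG
WGGGGGGGG
GGRGGGGGG
GGGGGGGGG
GGGGBBGGW
After op 4 fill(3,4,G) [0 cells changed]:
GGGGGGGGG
GGGGGGGGG
GGGGGGGGG
GGGGGGGGG
GGGGGGGGG
WGGGGGGGG
GGRGGGGGG
GGGGGGGGG
GGGGBBGGW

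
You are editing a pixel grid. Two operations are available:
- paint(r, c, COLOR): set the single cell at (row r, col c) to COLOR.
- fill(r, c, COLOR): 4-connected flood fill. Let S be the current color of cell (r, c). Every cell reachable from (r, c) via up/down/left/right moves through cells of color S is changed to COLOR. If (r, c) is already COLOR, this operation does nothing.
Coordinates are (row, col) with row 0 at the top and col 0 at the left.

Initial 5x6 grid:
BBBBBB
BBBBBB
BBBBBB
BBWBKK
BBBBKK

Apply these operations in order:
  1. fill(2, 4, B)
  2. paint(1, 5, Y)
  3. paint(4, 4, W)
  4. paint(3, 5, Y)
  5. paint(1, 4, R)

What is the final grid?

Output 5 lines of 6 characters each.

After op 1 fill(2,4,B) [0 cells changed]:
BBBBBB
BBBBBB
BBBBBB
BBWBKK
BBBBKK
After op 2 paint(1,5,Y):
BBBBBB
BBBBBY
BBBBBB
BBWBKK
BBBBKK
After op 3 paint(4,4,W):
BBBBBB
BBBBBY
BBBBBB
BBWBKK
BBBBWK
After op 4 paint(3,5,Y):
BBBBBB
BBBBBY
BBBBBB
BBWBKY
BBBBWK
After op 5 paint(1,4,R):
BBBBBB
BBBBRY
BBBBBB
BBWBKY
BBBBWK

Answer: BBBBBB
BBBBRY
BBBBBB
BBWBKY
BBBBWK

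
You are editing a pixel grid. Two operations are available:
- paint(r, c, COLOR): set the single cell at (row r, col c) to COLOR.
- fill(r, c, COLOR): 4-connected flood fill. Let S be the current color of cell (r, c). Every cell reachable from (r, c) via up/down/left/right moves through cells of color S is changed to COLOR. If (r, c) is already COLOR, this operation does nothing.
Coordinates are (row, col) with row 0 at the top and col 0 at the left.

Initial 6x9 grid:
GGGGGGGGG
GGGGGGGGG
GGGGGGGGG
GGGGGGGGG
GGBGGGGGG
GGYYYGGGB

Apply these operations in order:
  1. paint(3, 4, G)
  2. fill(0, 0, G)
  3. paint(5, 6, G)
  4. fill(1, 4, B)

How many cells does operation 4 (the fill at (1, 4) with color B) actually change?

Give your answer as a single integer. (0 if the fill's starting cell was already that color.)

Answer: 49

Derivation:
After op 1 paint(3,4,G):
GGGGGGGGG
GGGGGGGGG
GGGGGGGGG
GGGGGGGGG
GGBGGGGGG
GGYYYGGGB
After op 2 fill(0,0,G) [0 cells changed]:
GGGGGGGGG
GGGGGGGGG
GGGGGGGGG
GGGGGGGGG
GGBGGGGGG
GGYYYGGGB
After op 3 paint(5,6,G):
GGGGGGGGG
GGGGGGGGG
GGGGGGGGG
GGGGGGGGG
GGBGGGGGG
GGYYYGGGB
After op 4 fill(1,4,B) [49 cells changed]:
BBBBBBBBB
BBBBBBBBB
BBBBBBBBB
BBBBBBBBB
BBBBBBBBB
BBYYYBBBB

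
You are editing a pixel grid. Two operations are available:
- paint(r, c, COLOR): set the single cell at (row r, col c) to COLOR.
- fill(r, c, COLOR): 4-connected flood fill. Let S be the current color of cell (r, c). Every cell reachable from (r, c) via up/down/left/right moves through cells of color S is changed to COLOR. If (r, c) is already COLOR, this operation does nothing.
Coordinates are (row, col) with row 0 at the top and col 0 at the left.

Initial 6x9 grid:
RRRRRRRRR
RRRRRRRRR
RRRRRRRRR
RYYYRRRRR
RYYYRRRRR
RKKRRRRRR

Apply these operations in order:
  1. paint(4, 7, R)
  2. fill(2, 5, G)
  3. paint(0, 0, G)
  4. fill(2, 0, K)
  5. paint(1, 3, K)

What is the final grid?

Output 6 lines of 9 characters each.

Answer: KKKKKKKKK
KKKKKKKKK
KKKKKKKKK
KYYYKKKKK
KYYYKKKKK
KKKKKKKKK

Derivation:
After op 1 paint(4,7,R):
RRRRRRRRR
RRRRRRRRR
RRRRRRRRR
RYYYRRRRR
RYYYRRRRR
RKKRRRRRR
After op 2 fill(2,5,G) [46 cells changed]:
GGGGGGGGG
GGGGGGGGG
GGGGGGGGG
GYYYGGGGG
GYYYGGGGG
GKKGGGGGG
After op 3 paint(0,0,G):
GGGGGGGGG
GGGGGGGGG
GGGGGGGGG
GYYYGGGGG
GYYYGGGGG
GKKGGGGGG
After op 4 fill(2,0,K) [46 cells changed]:
KKKKKKKKK
KKKKKKKKK
KKKKKKKKK
KYYYKKKKK
KYYYKKKKK
KKKKKKKKK
After op 5 paint(1,3,K):
KKKKKKKKK
KKKKKKKKK
KKKKKKKKK
KYYYKKKKK
KYYYKKKKK
KKKKKKKKK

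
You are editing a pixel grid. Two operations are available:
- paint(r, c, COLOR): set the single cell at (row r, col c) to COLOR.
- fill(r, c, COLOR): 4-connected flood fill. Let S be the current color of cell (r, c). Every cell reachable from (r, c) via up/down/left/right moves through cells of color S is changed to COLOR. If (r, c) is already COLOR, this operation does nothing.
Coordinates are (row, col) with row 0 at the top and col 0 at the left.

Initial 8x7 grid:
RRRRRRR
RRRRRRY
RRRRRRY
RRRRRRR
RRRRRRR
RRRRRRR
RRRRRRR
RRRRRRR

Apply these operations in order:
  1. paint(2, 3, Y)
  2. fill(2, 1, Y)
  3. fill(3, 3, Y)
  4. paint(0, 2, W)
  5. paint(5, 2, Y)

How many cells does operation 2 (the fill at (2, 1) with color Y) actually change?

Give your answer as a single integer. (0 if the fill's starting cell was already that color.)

Answer: 53

Derivation:
After op 1 paint(2,3,Y):
RRRRRRR
RRRRRRY
RRRYRRY
RRRRRRR
RRRRRRR
RRRRRRR
RRRRRRR
RRRRRRR
After op 2 fill(2,1,Y) [53 cells changed]:
YYYYYYY
YYYYYYY
YYYYYYY
YYYYYYY
YYYYYYY
YYYYYYY
YYYYYYY
YYYYYYY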